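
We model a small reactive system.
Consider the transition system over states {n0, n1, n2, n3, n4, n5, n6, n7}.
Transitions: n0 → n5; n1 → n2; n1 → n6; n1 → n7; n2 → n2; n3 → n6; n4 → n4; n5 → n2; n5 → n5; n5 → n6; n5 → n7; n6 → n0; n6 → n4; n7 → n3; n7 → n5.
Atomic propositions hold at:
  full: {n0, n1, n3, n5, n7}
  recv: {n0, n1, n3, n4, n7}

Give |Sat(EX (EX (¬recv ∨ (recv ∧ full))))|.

Sat(¬recv) = {n2, n5, n6}
Sat(recv ∧ full) = {n0, n1, n3, n7}
Sat(¬recv ∨ (recv ∧ full)) = {n0, n1, n2, n3, n5, n6, n7}
Sat(EX (¬recv ∨ (recv ∧ full))) = {s : some successor in {n0, n1, n2, n3, n5, n6, n7}} = {n0, n1, n2, n3, n5, n6, n7}
Sat(EX (EX (¬recv ∨ (recv ∧ full)))) = {s : some successor in {n0, n1, n2, n3, n5, n6, n7}} = {n0, n1, n2, n3, n5, n6, n7}
|Sat(EX (EX (¬recv ∨ (recv ∧ full))))| = |{n0, n1, n2, n3, n5, n6, n7}| = 7.

7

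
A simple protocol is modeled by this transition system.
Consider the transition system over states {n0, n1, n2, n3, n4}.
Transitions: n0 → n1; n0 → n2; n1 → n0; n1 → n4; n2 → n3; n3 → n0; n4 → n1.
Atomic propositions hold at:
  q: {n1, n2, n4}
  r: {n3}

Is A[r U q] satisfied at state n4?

Yes

A[r U q]: least fixpoint, start Z0 = Sat(q) = {n1, n2, n4}, add states in Sat(r) with every successor in Z. Already a fixed point.
Sat(A[r U q]) = {n1, n2, n4}
n4 ∈ Sat(A[r U q]) = {n1, n2, n4}, so the formula holds at n4.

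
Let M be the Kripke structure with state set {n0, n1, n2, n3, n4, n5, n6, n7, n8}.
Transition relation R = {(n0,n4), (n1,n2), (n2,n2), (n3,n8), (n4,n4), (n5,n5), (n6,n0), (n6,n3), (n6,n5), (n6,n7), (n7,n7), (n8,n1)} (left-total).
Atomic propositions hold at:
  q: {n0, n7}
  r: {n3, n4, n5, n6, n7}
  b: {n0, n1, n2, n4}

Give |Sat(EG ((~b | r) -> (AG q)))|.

Sat(~b) = {n3, n5, n6, n7, n8}
Sat(~b | r) = {n3, n4, n5, n6, n7, n8}
AG q: greatest fixpoint, start Z0 = {n0, n7}, keep only states in Sat with every successor in Z. Z1 = {n7}; fixed.
Sat(AG q) = {n7}
Sat((~b | r) -> (AG q)) = {n0, n1, n2, n7}
EG ((~b | r) -> (AG q)): greatest fixpoint, start Z0 = {n0, n1, n2, n7}, keep only states in Sat with some successor in Z. Z1 = {n1, n2, n7}; fixed.
Sat(EG ((~b | r) -> (AG q))) = {n1, n2, n7}
|Sat(EG ((~b | r) -> (AG q)))| = |{n1, n2, n7}| = 3.

3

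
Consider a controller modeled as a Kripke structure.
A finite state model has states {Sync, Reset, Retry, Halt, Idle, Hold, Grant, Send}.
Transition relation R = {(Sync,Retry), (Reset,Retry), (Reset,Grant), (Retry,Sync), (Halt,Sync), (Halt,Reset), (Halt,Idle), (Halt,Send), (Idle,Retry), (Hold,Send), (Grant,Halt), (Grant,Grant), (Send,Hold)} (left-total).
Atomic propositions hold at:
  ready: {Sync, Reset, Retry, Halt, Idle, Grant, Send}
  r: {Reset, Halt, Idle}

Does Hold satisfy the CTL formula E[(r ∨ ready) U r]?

Sat(r ∨ ready) = {Sync, Reset, Retry, Halt, Idle, Grant, Send}
E[(r ∨ ready) U r]: least fixpoint, start Z0 = Sat(r) = {Reset, Halt, Idle}, add states in Sat(r ∨ ready) with some successor in Z. Z1 = {Reset, Halt, Idle, Grant}; fixed.
Sat(E[(r ∨ ready) U r]) = {Reset, Halt, Idle, Grant}
Hold ∉ Sat(E[(r ∨ ready) U r]) = {Reset, Halt, Idle, Grant}, so the formula does not hold at Hold.

No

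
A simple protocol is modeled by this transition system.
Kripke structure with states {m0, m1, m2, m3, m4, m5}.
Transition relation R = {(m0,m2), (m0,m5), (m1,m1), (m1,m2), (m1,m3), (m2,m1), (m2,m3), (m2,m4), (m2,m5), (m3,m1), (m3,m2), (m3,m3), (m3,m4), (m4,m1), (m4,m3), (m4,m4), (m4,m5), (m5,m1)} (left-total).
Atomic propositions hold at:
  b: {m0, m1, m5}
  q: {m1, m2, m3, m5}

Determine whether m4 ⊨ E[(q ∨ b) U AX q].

No

Sat(q ∨ b) = {m0, m1, m2, m3, m5}
Sat(AX q) = {s : every successor in {m1, m2, m3, m5}} = {m0, m1, m5}
E[(q ∨ b) U AX q]: least fixpoint, start Z0 = Sat(AX q) = {m0, m1, m5}, add states in Sat(q ∨ b) with some successor in Z. Z1 = {m0, m1, m2, m3, m5}; fixed.
Sat(E[(q ∨ b) U AX q]) = {m0, m1, m2, m3, m5}
m4 ∉ Sat(E[(q ∨ b) U AX q]) = {m0, m1, m2, m3, m5}, so the formula does not hold at m4.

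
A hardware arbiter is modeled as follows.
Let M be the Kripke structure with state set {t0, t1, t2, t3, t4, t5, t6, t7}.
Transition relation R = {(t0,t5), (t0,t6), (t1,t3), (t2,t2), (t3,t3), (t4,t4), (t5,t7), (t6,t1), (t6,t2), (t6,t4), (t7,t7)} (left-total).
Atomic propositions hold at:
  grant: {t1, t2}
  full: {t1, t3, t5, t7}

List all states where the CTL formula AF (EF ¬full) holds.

{t0, t2, t4, t6}

Sat(¬full) = {t0, t2, t4, t6}
EF ¬full: least fixpoint, start Z0 = {t0, t2, t4, t6}, add states with some successor in Z. Already a fixed point.
Sat(EF ¬full) = {t0, t2, t4, t6}
AF (EF ¬full): least fixpoint, start Z0 = {t0, t2, t4, t6}, add states with every successor in Z. Already a fixed point.
Sat(AF (EF ¬full)) = {t0, t2, t4, t6}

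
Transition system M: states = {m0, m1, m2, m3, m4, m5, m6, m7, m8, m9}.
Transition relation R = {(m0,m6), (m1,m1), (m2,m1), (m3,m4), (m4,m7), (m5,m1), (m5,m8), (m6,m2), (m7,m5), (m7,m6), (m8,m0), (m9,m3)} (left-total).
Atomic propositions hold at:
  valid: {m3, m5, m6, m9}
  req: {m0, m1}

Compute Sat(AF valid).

AF valid: least fixpoint, start Z0 = {m3, m5, m6, m9}, add states with every successor in Z. Z1 = {m0, m3, m5, m6, m7, m9}; Z2 = {m0, m3, m4, m5, m6, m7, m8, m9}; fixed.
Sat(AF valid) = {m0, m3, m4, m5, m6, m7, m8, m9}

{m0, m3, m4, m5, m6, m7, m8, m9}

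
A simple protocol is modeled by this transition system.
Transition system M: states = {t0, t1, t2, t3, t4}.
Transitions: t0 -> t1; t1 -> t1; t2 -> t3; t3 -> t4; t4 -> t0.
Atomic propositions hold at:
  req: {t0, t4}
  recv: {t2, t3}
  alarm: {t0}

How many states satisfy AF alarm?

4

AF alarm: least fixpoint, start Z0 = {t0}, add states with every successor in Z. Z1 = {t0, t4}; Z2 = {t0, t3, t4}; Z3 = {t0, t2, t3, t4}; fixed.
Sat(AF alarm) = {t0, t2, t3, t4}
|Sat(AF alarm)| = |{t0, t2, t3, t4}| = 4.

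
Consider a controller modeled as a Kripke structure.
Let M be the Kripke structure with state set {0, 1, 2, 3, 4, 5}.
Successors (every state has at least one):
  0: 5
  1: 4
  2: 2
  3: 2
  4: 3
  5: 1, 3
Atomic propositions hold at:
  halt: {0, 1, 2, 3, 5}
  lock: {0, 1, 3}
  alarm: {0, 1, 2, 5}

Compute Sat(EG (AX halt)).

Sat(AX halt) = {s : every successor in {0, 1, 2, 3, 5}} = {0, 2, 3, 4, 5}
EG (AX halt): greatest fixpoint, start Z0 = {0, 2, 3, 4, 5}, keep only states in Sat with some successor in Z. Already a fixed point.
Sat(EG (AX halt)) = {0, 2, 3, 4, 5}

{0, 2, 3, 4, 5}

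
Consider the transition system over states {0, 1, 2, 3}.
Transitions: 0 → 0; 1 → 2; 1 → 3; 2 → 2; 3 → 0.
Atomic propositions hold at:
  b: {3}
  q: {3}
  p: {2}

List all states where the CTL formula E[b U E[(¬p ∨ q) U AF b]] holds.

Sat(¬p) = {0, 1, 3}
Sat(¬p ∨ q) = {0, 1, 3}
AF b: least fixpoint, start Z0 = {3}, add states with every successor in Z. Already a fixed point.
Sat(AF b) = {3}
E[(¬p ∨ q) U AF b]: least fixpoint, start Z0 = Sat(AF b) = {3}, add states in Sat(¬p ∨ q) with some successor in Z. Z1 = {1, 3}; fixed.
Sat(E[(¬p ∨ q) U AF b]) = {1, 3}
E[b U E[(¬p ∨ q) U AF b]]: least fixpoint, start Z0 = Sat(E[(¬p ∨ q) U AF b]) = {1, 3}, add states in Sat(b) with some successor in Z. Already a fixed point.
Sat(E[b U E[(¬p ∨ q) U AF b]]) = {1, 3}

{1, 3}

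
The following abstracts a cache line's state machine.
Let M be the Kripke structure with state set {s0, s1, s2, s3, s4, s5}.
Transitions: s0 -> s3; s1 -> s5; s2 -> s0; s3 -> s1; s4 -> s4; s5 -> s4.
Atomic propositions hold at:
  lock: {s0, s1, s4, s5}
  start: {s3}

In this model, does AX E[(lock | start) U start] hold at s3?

No

Sat(lock | start) = {s0, s1, s3, s4, s5}
E[(lock | start) U start]: least fixpoint, start Z0 = Sat(start) = {s3}, add states in Sat(lock | start) with some successor in Z. Z1 = {s0, s3}; fixed.
Sat(E[(lock | start) U start]) = {s0, s3}
Sat(AX E[(lock | start) U start]) = {s : every successor in {s0, s3}} = {s0, s2}
s3 ∉ Sat(AX E[(lock | start) U start]) = {s0, s2}, so the formula does not hold at s3.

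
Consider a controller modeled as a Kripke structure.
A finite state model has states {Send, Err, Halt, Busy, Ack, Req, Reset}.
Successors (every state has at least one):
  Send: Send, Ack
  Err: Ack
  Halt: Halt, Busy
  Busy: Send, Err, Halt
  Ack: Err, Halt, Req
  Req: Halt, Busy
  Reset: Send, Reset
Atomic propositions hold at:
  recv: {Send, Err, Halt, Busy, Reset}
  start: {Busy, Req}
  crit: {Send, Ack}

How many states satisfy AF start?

2

AF start: least fixpoint, start Z0 = {Busy, Req}, add states with every successor in Z. Already a fixed point.
Sat(AF start) = {Busy, Req}
|Sat(AF start)| = |{Busy, Req}| = 2.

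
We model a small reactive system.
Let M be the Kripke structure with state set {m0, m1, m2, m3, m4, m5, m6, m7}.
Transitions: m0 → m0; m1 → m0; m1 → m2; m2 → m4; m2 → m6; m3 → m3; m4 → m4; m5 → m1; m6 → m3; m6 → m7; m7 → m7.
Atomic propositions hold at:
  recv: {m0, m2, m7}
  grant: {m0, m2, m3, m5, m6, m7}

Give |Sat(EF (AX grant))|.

7

Sat(AX grant) = {s : every successor in {m0, m2, m3, m5, m6, m7}} = {m0, m1, m3, m6, m7}
EF (AX grant): least fixpoint, start Z0 = {m0, m1, m3, m6, m7}, add states with some successor in Z. Z1 = {m0, m1, m2, m3, m5, m6, m7}; fixed.
Sat(EF (AX grant)) = {m0, m1, m2, m3, m5, m6, m7}
|Sat(EF (AX grant))| = |{m0, m1, m2, m3, m5, m6, m7}| = 7.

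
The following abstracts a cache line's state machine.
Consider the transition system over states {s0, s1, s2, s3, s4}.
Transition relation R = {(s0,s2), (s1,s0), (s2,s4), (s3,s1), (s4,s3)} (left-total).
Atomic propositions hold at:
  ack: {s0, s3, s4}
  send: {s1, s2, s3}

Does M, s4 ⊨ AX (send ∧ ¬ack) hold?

No

Sat(¬ack) = {s1, s2}
Sat(send ∧ ¬ack) = {s1, s2}
Sat(AX (send ∧ ¬ack)) = {s : every successor in {s1, s2}} = {s0, s3}
s4 ∉ Sat(AX (send ∧ ¬ack)) = {s0, s3}, so the formula does not hold at s4.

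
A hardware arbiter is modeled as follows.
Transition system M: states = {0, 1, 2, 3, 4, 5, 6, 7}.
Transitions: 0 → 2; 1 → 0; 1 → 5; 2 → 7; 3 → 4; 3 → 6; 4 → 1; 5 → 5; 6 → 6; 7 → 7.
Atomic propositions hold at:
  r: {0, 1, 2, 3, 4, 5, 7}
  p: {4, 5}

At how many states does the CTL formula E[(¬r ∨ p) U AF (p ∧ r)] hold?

Sat(¬r) = {6}
Sat(¬r ∨ p) = {4, 5, 6}
Sat(p ∧ r) = {4, 5}
AF (p ∧ r): least fixpoint, start Z0 = {4, 5}, add states with every successor in Z. Already a fixed point.
Sat(AF (p ∧ r)) = {4, 5}
E[(¬r ∨ p) U AF (p ∧ r)]: least fixpoint, start Z0 = Sat(AF (p ∧ r)) = {4, 5}, add states in Sat(¬r ∨ p) with some successor in Z. Already a fixed point.
Sat(E[(¬r ∨ p) U AF (p ∧ r)]) = {4, 5}
|Sat(E[(¬r ∨ p) U AF (p ∧ r)])| = |{4, 5}| = 2.

2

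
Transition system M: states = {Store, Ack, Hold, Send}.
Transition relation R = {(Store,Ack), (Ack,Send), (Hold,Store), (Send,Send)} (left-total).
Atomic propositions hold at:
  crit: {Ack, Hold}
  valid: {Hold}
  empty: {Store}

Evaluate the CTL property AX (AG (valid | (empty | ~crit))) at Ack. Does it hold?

Yes

Sat(~crit) = {Store, Send}
Sat(empty | ~crit) = {Store, Send}
Sat(valid | (empty | ~crit)) = {Store, Hold, Send}
AG (valid | (empty | ~crit)): greatest fixpoint, start Z0 = {Store, Hold, Send}, keep only states in Sat with every successor in Z. Z1 = {Hold, Send}; Z2 = {Send}; fixed.
Sat(AG (valid | (empty | ~crit))) = {Send}
Sat(AX (AG (valid | (empty | ~crit)))) = {s : every successor in {Send}} = {Ack, Send}
Ack ∈ Sat(AX (AG (valid | (empty | ~crit)))) = {Ack, Send}, so the formula holds at Ack.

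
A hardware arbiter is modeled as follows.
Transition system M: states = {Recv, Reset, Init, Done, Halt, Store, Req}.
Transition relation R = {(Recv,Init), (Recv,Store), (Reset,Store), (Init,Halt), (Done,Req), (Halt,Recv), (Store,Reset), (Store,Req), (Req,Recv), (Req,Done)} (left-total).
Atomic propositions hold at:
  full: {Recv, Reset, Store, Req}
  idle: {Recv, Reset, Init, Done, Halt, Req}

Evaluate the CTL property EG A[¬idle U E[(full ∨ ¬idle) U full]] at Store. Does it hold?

Yes

Sat(¬idle) = {Store}
Sat(full ∨ ¬idle) = {Recv, Reset, Store, Req}
E[(full ∨ ¬idle) U full]: least fixpoint, start Z0 = Sat(full) = {Recv, Reset, Store, Req}, add states in Sat(full ∨ ¬idle) with some successor in Z. Already a fixed point.
Sat(E[(full ∨ ¬idle) U full]) = {Recv, Reset, Store, Req}
A[¬idle U E[(full ∨ ¬idle) U full]]: least fixpoint, start Z0 = Sat(E[(full ∨ ¬idle) U full]) = {Recv, Reset, Store, Req}, add states in Sat(¬idle) with every successor in Z. Already a fixed point.
Sat(A[¬idle U E[(full ∨ ¬idle) U full]]) = {Recv, Reset, Store, Req}
EG A[¬idle U E[(full ∨ ¬idle) U full]]: greatest fixpoint, start Z0 = {Recv, Reset, Store, Req}, keep only states in Sat with some successor in Z. Already a fixed point.
Sat(EG A[¬idle U E[(full ∨ ¬idle) U full]]) = {Recv, Reset, Store, Req}
Store ∈ Sat(EG A[¬idle U E[(full ∨ ¬idle) U full]]) = {Recv, Reset, Store, Req}, so the formula holds at Store.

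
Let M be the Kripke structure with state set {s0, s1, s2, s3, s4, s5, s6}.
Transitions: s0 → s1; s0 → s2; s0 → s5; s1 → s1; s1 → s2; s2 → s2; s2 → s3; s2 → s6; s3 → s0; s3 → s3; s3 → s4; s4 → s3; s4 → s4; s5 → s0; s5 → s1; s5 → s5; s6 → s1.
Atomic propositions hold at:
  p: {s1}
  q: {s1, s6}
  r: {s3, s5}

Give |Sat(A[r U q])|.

2

A[r U q]: least fixpoint, start Z0 = Sat(q) = {s1, s6}, add states in Sat(r) with every successor in Z. Already a fixed point.
Sat(A[r U q]) = {s1, s6}
|Sat(A[r U q])| = |{s1, s6}| = 2.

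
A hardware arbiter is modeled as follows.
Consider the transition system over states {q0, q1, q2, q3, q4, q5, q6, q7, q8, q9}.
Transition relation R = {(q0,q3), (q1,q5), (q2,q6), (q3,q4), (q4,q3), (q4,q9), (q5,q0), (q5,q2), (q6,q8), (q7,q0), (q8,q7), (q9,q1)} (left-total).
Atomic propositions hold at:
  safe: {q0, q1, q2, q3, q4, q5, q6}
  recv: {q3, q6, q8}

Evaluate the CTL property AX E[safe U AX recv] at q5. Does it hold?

Sat(AX recv) = {s : every successor in {q3, q6, q8}} = {q0, q2, q6}
E[safe U AX recv]: least fixpoint, start Z0 = Sat(AX recv) = {q0, q2, q6}, add states in Sat(safe) with some successor in Z. Z1 = {q0, q2, q5, q6}; Z2 = {q0, q1, q2, q5, q6}; fixed.
Sat(E[safe U AX recv]) = {q0, q1, q2, q5, q6}
Sat(AX E[safe U AX recv]) = {s : every successor in {q0, q1, q2, q5, q6}} = {q1, q2, q5, q7, q9}
q5 ∈ Sat(AX E[safe U AX recv]) = {q1, q2, q5, q7, q9}, so the formula holds at q5.

Yes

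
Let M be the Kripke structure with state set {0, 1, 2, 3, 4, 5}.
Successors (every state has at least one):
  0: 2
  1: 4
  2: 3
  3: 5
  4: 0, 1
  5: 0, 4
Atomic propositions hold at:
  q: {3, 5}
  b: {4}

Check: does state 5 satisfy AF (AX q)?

Sat(AX q) = {s : every successor in {3, 5}} = {2, 3}
AF (AX q): least fixpoint, start Z0 = {2, 3}, add states with every successor in Z. Z1 = {0, 2, 3}; fixed.
Sat(AF (AX q)) = {0, 2, 3}
5 ∉ Sat(AF (AX q)) = {0, 2, 3}, so the formula does not hold at 5.

No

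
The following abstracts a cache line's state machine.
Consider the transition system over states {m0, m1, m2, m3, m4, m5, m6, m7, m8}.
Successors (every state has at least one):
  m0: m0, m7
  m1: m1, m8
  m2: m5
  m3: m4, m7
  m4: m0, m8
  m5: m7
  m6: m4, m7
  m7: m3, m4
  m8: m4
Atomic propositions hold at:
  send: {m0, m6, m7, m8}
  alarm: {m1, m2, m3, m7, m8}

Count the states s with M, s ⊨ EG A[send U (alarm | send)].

5

Sat(alarm | send) = {m0, m1, m2, m3, m6, m7, m8}
A[send U (alarm | send)]: least fixpoint, start Z0 = Sat((alarm | send)) = {m0, m1, m2, m3, m6, m7, m8}, add states in Sat(send) with every successor in Z. Already a fixed point.
Sat(A[send U (alarm | send)]) = {m0, m1, m2, m3, m6, m7, m8}
EG A[send U (alarm | send)]: greatest fixpoint, start Z0 = {m0, m1, m2, m3, m6, m7, m8}, keep only states in Sat with some successor in Z. Z1 = {m0, m1, m3, m6, m7}; fixed.
Sat(EG A[send U (alarm | send)]) = {m0, m1, m3, m6, m7}
|Sat(EG A[send U (alarm | send)])| = |{m0, m1, m3, m6, m7}| = 5.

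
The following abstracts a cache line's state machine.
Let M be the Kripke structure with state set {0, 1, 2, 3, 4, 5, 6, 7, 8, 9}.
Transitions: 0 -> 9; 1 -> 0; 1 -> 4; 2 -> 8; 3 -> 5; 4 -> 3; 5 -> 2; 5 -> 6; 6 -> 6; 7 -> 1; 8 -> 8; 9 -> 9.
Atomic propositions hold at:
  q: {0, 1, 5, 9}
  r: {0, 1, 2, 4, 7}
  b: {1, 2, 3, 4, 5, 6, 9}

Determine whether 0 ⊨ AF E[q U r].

Yes

E[q U r]: least fixpoint, start Z0 = Sat(r) = {0, 1, 2, 4, 7}, add states in Sat(q) with some successor in Z. Z1 = {0, 1, 2, 4, 5, 7}; fixed.
Sat(E[q U r]) = {0, 1, 2, 4, 5, 7}
AF E[q U r]: least fixpoint, start Z0 = {0, 1, 2, 4, 5, 7}, add states with every successor in Z. Z1 = {0, 1, 2, 3, 4, 5, 7}; fixed.
Sat(AF E[q U r]) = {0, 1, 2, 3, 4, 5, 7}
0 ∈ Sat(AF E[q U r]) = {0, 1, 2, 3, 4, 5, 7}, so the formula holds at 0.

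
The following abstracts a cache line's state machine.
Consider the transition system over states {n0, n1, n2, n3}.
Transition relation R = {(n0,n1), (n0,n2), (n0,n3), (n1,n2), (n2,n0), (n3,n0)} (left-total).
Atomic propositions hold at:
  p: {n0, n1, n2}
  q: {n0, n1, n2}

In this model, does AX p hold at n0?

Sat(AX p) = {s : every successor in {n0, n1, n2}} = {n1, n2, n3}
n0 ∉ Sat(AX p) = {n1, n2, n3}, so the formula does not hold at n0.

No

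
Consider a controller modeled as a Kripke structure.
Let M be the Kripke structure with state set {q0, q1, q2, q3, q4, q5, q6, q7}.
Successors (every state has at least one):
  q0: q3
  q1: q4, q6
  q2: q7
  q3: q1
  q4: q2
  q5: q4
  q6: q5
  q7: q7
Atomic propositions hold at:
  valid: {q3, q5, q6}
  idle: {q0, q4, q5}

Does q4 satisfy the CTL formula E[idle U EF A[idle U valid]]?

No

A[idle U valid]: least fixpoint, start Z0 = Sat(valid) = {q3, q5, q6}, add states in Sat(idle) with every successor in Z. Z1 = {q0, q3, q5, q6}; fixed.
Sat(A[idle U valid]) = {q0, q3, q5, q6}
EF A[idle U valid]: least fixpoint, start Z0 = {q0, q3, q5, q6}, add states with some successor in Z. Z1 = {q0, q1, q3, q5, q6}; fixed.
Sat(EF A[idle U valid]) = {q0, q1, q3, q5, q6}
E[idle U EF A[idle U valid]]: least fixpoint, start Z0 = Sat(EF A[idle U valid]) = {q0, q1, q3, q5, q6}, add states in Sat(idle) with some successor in Z. Already a fixed point.
Sat(E[idle U EF A[idle U valid]]) = {q0, q1, q3, q5, q6}
q4 ∉ Sat(E[idle U EF A[idle U valid]]) = {q0, q1, q3, q5, q6}, so the formula does not hold at q4.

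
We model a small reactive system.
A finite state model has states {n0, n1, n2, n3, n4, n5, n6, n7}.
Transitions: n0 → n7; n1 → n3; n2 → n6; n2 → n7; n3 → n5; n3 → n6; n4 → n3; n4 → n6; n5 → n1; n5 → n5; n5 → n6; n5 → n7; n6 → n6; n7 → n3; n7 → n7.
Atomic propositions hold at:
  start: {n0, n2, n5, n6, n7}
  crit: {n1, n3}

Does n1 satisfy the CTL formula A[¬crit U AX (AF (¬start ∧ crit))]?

Yes

Sat(¬crit) = {n0, n2, n4, n5, n6, n7}
Sat(¬start) = {n1, n3, n4}
Sat(¬start ∧ crit) = {n1, n3}
AF (¬start ∧ crit): least fixpoint, start Z0 = {n1, n3}, add states with every successor in Z. Already a fixed point.
Sat(AF (¬start ∧ crit)) = {n1, n3}
Sat(AX (AF (¬start ∧ crit))) = {s : every successor in {n1, n3}} = {n1}
A[¬crit U AX (AF (¬start ∧ crit))]: least fixpoint, start Z0 = Sat(AX (AF (¬start ∧ crit))) = {n1}, add states in Sat(¬crit) with every successor in Z. Already a fixed point.
Sat(A[¬crit U AX (AF (¬start ∧ crit))]) = {n1}
n1 ∈ Sat(A[¬crit U AX (AF (¬start ∧ crit))]) = {n1}, so the formula holds at n1.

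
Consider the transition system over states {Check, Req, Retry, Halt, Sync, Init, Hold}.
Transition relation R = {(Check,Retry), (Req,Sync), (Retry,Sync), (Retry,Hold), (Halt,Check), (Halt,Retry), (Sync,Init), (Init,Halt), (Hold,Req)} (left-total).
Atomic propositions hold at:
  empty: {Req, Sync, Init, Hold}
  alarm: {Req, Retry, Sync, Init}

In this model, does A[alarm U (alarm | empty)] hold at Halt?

No

Sat(alarm | empty) = {Req, Retry, Sync, Init, Hold}
A[alarm U (alarm | empty)]: least fixpoint, start Z0 = Sat((alarm | empty)) = {Req, Retry, Sync, Init, Hold}, add states in Sat(alarm) with every successor in Z. Already a fixed point.
Sat(A[alarm U (alarm | empty)]) = {Req, Retry, Sync, Init, Hold}
Halt ∉ Sat(A[alarm U (alarm | empty)]) = {Req, Retry, Sync, Init, Hold}, so the formula does not hold at Halt.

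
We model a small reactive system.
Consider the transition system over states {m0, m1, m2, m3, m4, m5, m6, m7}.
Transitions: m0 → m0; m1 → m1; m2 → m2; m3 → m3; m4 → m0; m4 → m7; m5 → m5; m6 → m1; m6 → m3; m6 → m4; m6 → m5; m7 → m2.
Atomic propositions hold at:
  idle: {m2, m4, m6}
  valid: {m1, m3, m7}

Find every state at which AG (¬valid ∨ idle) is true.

Sat(¬valid) = {m0, m2, m4, m5, m6}
Sat(¬valid ∨ idle) = {m0, m2, m4, m5, m6}
AG (¬valid ∨ idle): greatest fixpoint, start Z0 = {m0, m2, m4, m5, m6}, keep only states in Sat with every successor in Z. Z1 = {m0, m2, m5}; fixed.
Sat(AG (¬valid ∨ idle)) = {m0, m2, m5}

{m0, m2, m5}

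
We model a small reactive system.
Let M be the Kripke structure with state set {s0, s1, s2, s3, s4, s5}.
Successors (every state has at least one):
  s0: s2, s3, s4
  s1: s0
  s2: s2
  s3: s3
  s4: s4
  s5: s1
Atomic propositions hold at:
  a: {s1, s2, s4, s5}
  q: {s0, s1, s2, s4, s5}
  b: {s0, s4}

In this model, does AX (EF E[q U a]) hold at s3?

E[q U a]: least fixpoint, start Z0 = Sat(a) = {s1, s2, s4, s5}, add states in Sat(q) with some successor in Z. Z1 = {s0, s1, s2, s4, s5}; fixed.
Sat(E[q U a]) = {s0, s1, s2, s4, s5}
EF E[q U a]: least fixpoint, start Z0 = {s0, s1, s2, s4, s5}, add states with some successor in Z. Already a fixed point.
Sat(EF E[q U a]) = {s0, s1, s2, s4, s5}
Sat(AX (EF E[q U a])) = {s : every successor in {s0, s1, s2, s4, s5}} = {s1, s2, s4, s5}
s3 ∉ Sat(AX (EF E[q U a])) = {s1, s2, s4, s5}, so the formula does not hold at s3.

No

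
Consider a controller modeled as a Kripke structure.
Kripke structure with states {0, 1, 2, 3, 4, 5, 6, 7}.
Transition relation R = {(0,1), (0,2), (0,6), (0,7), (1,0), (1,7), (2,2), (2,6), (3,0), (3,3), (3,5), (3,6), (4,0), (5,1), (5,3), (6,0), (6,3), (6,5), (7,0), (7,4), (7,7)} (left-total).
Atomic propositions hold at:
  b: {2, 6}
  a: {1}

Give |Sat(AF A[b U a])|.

A[b U a]: least fixpoint, start Z0 = Sat(a) = {1}, add states in Sat(b) with every successor in Z. Already a fixed point.
Sat(A[b U a]) = {1}
AF A[b U a]: least fixpoint, start Z0 = {1}, add states with every successor in Z. Already a fixed point.
Sat(AF A[b U a]) = {1}
|Sat(AF A[b U a])| = |{1}| = 1.

1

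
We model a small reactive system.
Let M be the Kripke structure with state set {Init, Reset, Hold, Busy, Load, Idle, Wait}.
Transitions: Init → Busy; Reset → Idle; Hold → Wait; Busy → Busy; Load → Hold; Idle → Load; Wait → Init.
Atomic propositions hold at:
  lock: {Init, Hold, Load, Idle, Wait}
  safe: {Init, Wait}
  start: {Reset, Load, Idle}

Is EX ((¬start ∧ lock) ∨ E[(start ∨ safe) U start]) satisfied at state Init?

Sat(¬start) = {Init, Hold, Busy, Wait}
Sat(¬start ∧ lock) = {Init, Hold, Wait}
Sat(start ∨ safe) = {Init, Reset, Load, Idle, Wait}
E[(start ∨ safe) U start]: least fixpoint, start Z0 = Sat(start) = {Reset, Load, Idle}, add states in Sat(start ∨ safe) with some successor in Z. Already a fixed point.
Sat(E[(start ∨ safe) U start]) = {Reset, Load, Idle}
Sat((¬start ∧ lock) ∨ E[(start ∨ safe) U start]) = {Init, Reset, Hold, Load, Idle, Wait}
Sat(EX ((¬start ∧ lock) ∨ E[(start ∨ safe) U start])) = {s : some successor in {Init, Reset, Hold, Load, Idle, Wait}} = {Reset, Hold, Load, Idle, Wait}
Init ∉ Sat(EX ((¬start ∧ lock) ∨ E[(start ∨ safe) U start])) = {Reset, Hold, Load, Idle, Wait}, so the formula does not hold at Init.

No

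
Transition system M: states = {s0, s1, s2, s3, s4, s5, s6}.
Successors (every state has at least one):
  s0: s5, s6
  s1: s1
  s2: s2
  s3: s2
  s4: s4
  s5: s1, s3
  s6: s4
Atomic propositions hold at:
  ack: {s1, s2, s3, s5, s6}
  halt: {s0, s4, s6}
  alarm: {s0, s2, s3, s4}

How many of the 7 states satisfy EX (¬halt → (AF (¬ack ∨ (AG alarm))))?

6

Sat(¬halt) = {s1, s2, s3, s5}
Sat(¬ack) = {s0, s4}
AG alarm: greatest fixpoint, start Z0 = {s0, s2, s3, s4}, keep only states in Sat with every successor in Z. Z1 = {s2, s3, s4}; fixed.
Sat(AG alarm) = {s2, s3, s4}
Sat(¬ack ∨ (AG alarm)) = {s0, s2, s3, s4}
AF (¬ack ∨ (AG alarm)): least fixpoint, start Z0 = {s0, s2, s3, s4}, add states with every successor in Z. Z1 = {s0, s2, s3, s4, s6}; fixed.
Sat(AF (¬ack ∨ (AG alarm))) = {s0, s2, s3, s4, s6}
Sat(¬halt → (AF (¬ack ∨ (AG alarm)))) = {s0, s2, s3, s4, s6}
Sat(EX (¬halt → (AF (¬ack ∨ (AG alarm))))) = {s : some successor in {s0, s2, s3, s4, s6}} = {s0, s2, s3, s4, s5, s6}
|Sat(EX (¬halt → (AF (¬ack ∨ (AG alarm)))))| = |{s0, s2, s3, s4, s5, s6}| = 6.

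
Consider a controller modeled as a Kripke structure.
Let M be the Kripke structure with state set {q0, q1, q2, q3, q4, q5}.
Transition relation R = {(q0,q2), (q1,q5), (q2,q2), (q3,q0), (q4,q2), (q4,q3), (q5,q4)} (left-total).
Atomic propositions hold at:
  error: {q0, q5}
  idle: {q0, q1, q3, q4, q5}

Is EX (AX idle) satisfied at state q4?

Yes

Sat(AX idle) = {s : every successor in {q0, q1, q3, q4, q5}} = {q1, q3, q5}
Sat(EX (AX idle)) = {s : some successor in {q1, q3, q5}} = {q1, q4}
q4 ∈ Sat(EX (AX idle)) = {q1, q4}, so the formula holds at q4.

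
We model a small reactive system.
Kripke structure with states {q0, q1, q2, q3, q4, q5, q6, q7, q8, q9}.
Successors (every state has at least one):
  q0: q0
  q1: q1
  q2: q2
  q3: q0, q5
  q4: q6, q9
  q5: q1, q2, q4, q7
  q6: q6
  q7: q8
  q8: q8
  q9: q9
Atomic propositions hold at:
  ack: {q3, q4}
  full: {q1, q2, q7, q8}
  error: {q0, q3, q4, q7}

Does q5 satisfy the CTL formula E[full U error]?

No

E[full U error]: least fixpoint, start Z0 = Sat(error) = {q0, q3, q4, q7}, add states in Sat(full) with some successor in Z. Already a fixed point.
Sat(E[full U error]) = {q0, q3, q4, q7}
q5 ∉ Sat(E[full U error]) = {q0, q3, q4, q7}, so the formula does not hold at q5.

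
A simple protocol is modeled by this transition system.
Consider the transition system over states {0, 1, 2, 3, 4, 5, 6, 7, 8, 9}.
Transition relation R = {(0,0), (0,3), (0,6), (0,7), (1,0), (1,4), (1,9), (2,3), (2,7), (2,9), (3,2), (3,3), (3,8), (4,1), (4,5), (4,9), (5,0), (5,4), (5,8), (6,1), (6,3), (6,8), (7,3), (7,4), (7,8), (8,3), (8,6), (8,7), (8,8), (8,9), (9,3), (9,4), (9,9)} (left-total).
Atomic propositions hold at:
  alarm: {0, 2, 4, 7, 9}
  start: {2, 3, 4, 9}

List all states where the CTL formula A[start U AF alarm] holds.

{0, 1, 2, 4, 7, 9}

AF alarm: least fixpoint, start Z0 = {0, 2, 4, 7, 9}, add states with every successor in Z. Z1 = {0, 1, 2, 4, 7, 9}; fixed.
Sat(AF alarm) = {0, 1, 2, 4, 7, 9}
A[start U AF alarm]: least fixpoint, start Z0 = Sat(AF alarm) = {0, 1, 2, 4, 7, 9}, add states in Sat(start) with every successor in Z. Already a fixed point.
Sat(A[start U AF alarm]) = {0, 1, 2, 4, 7, 9}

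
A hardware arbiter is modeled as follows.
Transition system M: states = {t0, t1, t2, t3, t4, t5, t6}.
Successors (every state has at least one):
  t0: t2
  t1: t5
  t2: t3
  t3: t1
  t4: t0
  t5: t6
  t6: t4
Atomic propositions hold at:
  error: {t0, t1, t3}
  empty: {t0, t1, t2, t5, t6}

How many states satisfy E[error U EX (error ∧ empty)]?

Sat(error ∧ empty) = {t0, t1}
Sat(EX (error ∧ empty)) = {s : some successor in {t0, t1}} = {t3, t4}
E[error U EX (error ∧ empty)]: least fixpoint, start Z0 = Sat(EX (error ∧ empty)) = {t3, t4}, add states in Sat(error) with some successor in Z. Already a fixed point.
Sat(E[error U EX (error ∧ empty)]) = {t3, t4}
|Sat(E[error U EX (error ∧ empty)])| = |{t3, t4}| = 2.

2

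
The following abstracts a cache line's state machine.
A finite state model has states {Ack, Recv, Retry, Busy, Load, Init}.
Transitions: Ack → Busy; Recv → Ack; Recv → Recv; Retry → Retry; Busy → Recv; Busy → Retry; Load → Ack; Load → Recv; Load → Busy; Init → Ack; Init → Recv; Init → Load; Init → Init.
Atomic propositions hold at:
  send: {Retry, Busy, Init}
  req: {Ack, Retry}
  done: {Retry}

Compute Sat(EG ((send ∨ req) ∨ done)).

{Ack, Retry, Busy, Init}

Sat(send ∨ req) = {Ack, Retry, Busy, Init}
Sat((send ∨ req) ∨ done) = {Ack, Retry, Busy, Init}
EG ((send ∨ req) ∨ done): greatest fixpoint, start Z0 = {Ack, Retry, Busy, Init}, keep only states in Sat with some successor in Z. Already a fixed point.
Sat(EG ((send ∨ req) ∨ done)) = {Ack, Retry, Busy, Init}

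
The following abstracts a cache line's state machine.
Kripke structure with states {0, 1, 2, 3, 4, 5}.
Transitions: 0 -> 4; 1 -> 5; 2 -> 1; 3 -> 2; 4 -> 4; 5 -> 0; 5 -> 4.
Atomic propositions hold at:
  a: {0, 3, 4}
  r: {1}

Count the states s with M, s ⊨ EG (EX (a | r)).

3

Sat(a | r) = {0, 1, 3, 4}
Sat(EX (a | r)) = {s : some successor in {0, 1, 3, 4}} = {0, 2, 4, 5}
EG (EX (a | r)): greatest fixpoint, start Z0 = {0, 2, 4, 5}, keep only states in Sat with some successor in Z. Z1 = {0, 4, 5}; fixed.
Sat(EG (EX (a | r))) = {0, 4, 5}
|Sat(EG (EX (a | r)))| = |{0, 4, 5}| = 3.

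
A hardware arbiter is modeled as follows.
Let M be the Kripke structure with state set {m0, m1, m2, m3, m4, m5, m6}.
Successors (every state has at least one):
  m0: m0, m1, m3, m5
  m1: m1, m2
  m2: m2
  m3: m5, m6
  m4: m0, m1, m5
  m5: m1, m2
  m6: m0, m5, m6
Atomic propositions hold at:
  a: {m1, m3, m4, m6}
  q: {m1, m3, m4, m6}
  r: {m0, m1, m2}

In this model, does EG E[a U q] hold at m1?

Yes

E[a U q]: least fixpoint, start Z0 = Sat(q) = {m1, m3, m4, m6}, add states in Sat(a) with some successor in Z. Already a fixed point.
Sat(E[a U q]) = {m1, m3, m4, m6}
EG E[a U q]: greatest fixpoint, start Z0 = {m1, m3, m4, m6}, keep only states in Sat with some successor in Z. Already a fixed point.
Sat(EG E[a U q]) = {m1, m3, m4, m6}
m1 ∈ Sat(EG E[a U q]) = {m1, m3, m4, m6}, so the formula holds at m1.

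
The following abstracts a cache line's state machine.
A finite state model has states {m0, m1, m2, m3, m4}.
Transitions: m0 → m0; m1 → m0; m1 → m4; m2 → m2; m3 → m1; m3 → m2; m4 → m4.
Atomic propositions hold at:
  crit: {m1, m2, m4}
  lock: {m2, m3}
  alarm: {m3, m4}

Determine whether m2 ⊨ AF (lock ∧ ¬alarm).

Yes

Sat(¬alarm) = {m0, m1, m2}
Sat(lock ∧ ¬alarm) = {m2}
AF (lock ∧ ¬alarm): least fixpoint, start Z0 = {m2}, add states with every successor in Z. Already a fixed point.
Sat(AF (lock ∧ ¬alarm)) = {m2}
m2 ∈ Sat(AF (lock ∧ ¬alarm)) = {m2}, so the formula holds at m2.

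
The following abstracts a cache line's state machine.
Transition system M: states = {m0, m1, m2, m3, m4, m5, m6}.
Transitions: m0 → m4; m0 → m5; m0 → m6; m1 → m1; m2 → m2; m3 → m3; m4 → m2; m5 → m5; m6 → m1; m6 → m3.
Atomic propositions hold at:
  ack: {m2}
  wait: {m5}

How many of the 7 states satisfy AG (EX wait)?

Sat(EX wait) = {s : some successor in {m5}} = {m0, m5}
AG (EX wait): greatest fixpoint, start Z0 = {m0, m5}, keep only states in Sat with every successor in Z. Z1 = {m5}; fixed.
Sat(AG (EX wait)) = {m5}
|Sat(AG (EX wait))| = |{m5}| = 1.

1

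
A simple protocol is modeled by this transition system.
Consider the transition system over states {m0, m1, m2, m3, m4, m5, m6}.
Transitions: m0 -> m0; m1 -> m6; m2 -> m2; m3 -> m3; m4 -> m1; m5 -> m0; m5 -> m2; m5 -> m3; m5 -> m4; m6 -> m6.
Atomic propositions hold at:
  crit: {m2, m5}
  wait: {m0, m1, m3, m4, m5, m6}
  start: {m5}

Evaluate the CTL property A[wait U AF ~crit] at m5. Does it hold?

No

Sat(~crit) = {m0, m1, m3, m4, m6}
AF ~crit: least fixpoint, start Z0 = {m0, m1, m3, m4, m6}, add states with every successor in Z. Already a fixed point.
Sat(AF ~crit) = {m0, m1, m3, m4, m6}
A[wait U AF ~crit]: least fixpoint, start Z0 = Sat(AF ~crit) = {m0, m1, m3, m4, m6}, add states in Sat(wait) with every successor in Z. Already a fixed point.
Sat(A[wait U AF ~crit]) = {m0, m1, m3, m4, m6}
m5 ∉ Sat(A[wait U AF ~crit]) = {m0, m1, m3, m4, m6}, so the formula does not hold at m5.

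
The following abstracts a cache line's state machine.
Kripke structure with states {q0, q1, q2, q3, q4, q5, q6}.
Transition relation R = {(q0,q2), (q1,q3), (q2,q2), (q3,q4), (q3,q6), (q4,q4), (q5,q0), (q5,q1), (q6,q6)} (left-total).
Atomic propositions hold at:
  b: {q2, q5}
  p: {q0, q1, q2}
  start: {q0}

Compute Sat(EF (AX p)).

Sat(AX p) = {s : every successor in {q0, q1, q2}} = {q0, q2, q5}
EF (AX p): least fixpoint, start Z0 = {q0, q2, q5}, add states with some successor in Z. Already a fixed point.
Sat(EF (AX p)) = {q0, q2, q5}

{q0, q2, q5}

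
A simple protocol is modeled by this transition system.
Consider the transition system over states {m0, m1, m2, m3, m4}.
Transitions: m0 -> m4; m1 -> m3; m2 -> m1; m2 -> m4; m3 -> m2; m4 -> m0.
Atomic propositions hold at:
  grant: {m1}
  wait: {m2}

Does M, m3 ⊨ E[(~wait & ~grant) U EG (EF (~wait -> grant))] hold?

Sat(~wait) = {m0, m1, m3, m4}
Sat(~grant) = {m0, m2, m3, m4}
Sat(~wait & ~grant) = {m0, m3, m4}
Sat(~wait -> grant) = {m1, m2}
EF (~wait -> grant): least fixpoint, start Z0 = {m1, m2}, add states with some successor in Z. Z1 = {m1, m2, m3}; fixed.
Sat(EF (~wait -> grant)) = {m1, m2, m3}
EG (EF (~wait -> grant)): greatest fixpoint, start Z0 = {m1, m2, m3}, keep only states in Sat with some successor in Z. Already a fixed point.
Sat(EG (EF (~wait -> grant))) = {m1, m2, m3}
E[(~wait & ~grant) U EG (EF (~wait -> grant))]: least fixpoint, start Z0 = Sat(EG (EF (~wait -> grant))) = {m1, m2, m3}, add states in Sat(~wait & ~grant) with some successor in Z. Already a fixed point.
Sat(E[(~wait & ~grant) U EG (EF (~wait -> grant))]) = {m1, m2, m3}
m3 ∈ Sat(E[(~wait & ~grant) U EG (EF (~wait -> grant))]) = {m1, m2, m3}, so the formula holds at m3.

Yes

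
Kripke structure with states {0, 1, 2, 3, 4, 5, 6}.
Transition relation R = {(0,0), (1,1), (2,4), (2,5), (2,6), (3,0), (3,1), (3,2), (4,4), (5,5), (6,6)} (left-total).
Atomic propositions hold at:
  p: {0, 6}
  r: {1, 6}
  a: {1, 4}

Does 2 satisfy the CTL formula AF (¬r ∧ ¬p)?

Yes

Sat(¬r) = {0, 2, 3, 4, 5}
Sat(¬p) = {1, 2, 3, 4, 5}
Sat(¬r ∧ ¬p) = {2, 3, 4, 5}
AF (¬r ∧ ¬p): least fixpoint, start Z0 = {2, 3, 4, 5}, add states with every successor in Z. Already a fixed point.
Sat(AF (¬r ∧ ¬p)) = {2, 3, 4, 5}
2 ∈ Sat(AF (¬r ∧ ¬p)) = {2, 3, 4, 5}, so the formula holds at 2.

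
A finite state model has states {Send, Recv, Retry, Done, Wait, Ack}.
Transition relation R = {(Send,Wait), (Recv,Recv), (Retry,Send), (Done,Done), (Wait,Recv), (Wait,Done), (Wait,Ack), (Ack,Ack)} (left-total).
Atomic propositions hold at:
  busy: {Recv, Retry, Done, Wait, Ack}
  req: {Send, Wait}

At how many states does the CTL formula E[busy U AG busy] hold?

AG busy: greatest fixpoint, start Z0 = {Recv, Retry, Done, Wait, Ack}, keep only states in Sat with every successor in Z. Z1 = {Recv, Done, Wait, Ack}; fixed.
Sat(AG busy) = {Recv, Done, Wait, Ack}
E[busy U AG busy]: least fixpoint, start Z0 = Sat(AG busy) = {Recv, Done, Wait, Ack}, add states in Sat(busy) with some successor in Z. Already a fixed point.
Sat(E[busy U AG busy]) = {Recv, Done, Wait, Ack}
|Sat(E[busy U AG busy])| = |{Recv, Done, Wait, Ack}| = 4.

4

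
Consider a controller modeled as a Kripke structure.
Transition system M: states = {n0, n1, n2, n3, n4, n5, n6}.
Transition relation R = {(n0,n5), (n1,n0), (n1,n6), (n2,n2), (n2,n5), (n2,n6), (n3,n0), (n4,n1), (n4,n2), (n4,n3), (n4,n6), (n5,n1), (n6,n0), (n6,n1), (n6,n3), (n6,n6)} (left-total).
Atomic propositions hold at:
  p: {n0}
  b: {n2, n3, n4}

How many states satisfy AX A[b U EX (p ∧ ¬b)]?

1

Sat(¬b) = {n0, n1, n5, n6}
Sat(p ∧ ¬b) = {n0}
Sat(EX (p ∧ ¬b)) = {s : some successor in {n0}} = {n1, n3, n6}
A[b U EX (p ∧ ¬b)]: least fixpoint, start Z0 = Sat(EX (p ∧ ¬b)) = {n1, n3, n6}, add states in Sat(b) with every successor in Z. Already a fixed point.
Sat(A[b U EX (p ∧ ¬b)]) = {n1, n3, n6}
Sat(AX A[b U EX (p ∧ ¬b)]) = {s : every successor in {n1, n3, n6}} = {n5}
|Sat(AX A[b U EX (p ∧ ¬b)])| = |{n5}| = 1.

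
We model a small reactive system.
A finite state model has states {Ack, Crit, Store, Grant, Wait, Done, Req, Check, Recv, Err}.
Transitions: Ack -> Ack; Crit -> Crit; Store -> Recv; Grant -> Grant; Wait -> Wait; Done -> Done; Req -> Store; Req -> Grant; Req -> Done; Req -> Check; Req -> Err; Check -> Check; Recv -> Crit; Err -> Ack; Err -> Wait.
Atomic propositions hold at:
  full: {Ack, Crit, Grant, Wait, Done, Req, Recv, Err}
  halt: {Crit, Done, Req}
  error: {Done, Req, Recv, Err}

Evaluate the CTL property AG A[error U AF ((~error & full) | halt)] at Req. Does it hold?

Sat(~error) = {Ack, Crit, Store, Grant, Wait, Check}
Sat(~error & full) = {Ack, Crit, Grant, Wait}
Sat((~error & full) | halt) = {Ack, Crit, Grant, Wait, Done, Req}
AF ((~error & full) | halt): least fixpoint, start Z0 = {Ack, Crit, Grant, Wait, Done, Req}, add states with every successor in Z. Z1 = {Ack, Crit, Grant, Wait, Done, Req, Recv, Err}; Z2 = {Ack, Crit, Store, Grant, Wait, Done, Req, Recv, Err}; fixed.
Sat(AF ((~error & full) | halt)) = {Ack, Crit, Store, Grant, Wait, Done, Req, Recv, Err}
A[error U AF ((~error & full) | halt)]: least fixpoint, start Z0 = Sat(AF ((~error & full) | halt)) = {Ack, Crit, Store, Grant, Wait, Done, Req, Recv, Err}, add states in Sat(error) with every successor in Z. Already a fixed point.
Sat(A[error U AF ((~error & full) | halt)]) = {Ack, Crit, Store, Grant, Wait, Done, Req, Recv, Err}
AG A[error U AF ((~error & full) | halt)]: greatest fixpoint, start Z0 = {Ack, Crit, Store, Grant, Wait, Done, Req, Recv, Err}, keep only states in Sat with every successor in Z. Z1 = {Ack, Crit, Store, Grant, Wait, Done, Recv, Err}; fixed.
Sat(AG A[error U AF ((~error & full) | halt)]) = {Ack, Crit, Store, Grant, Wait, Done, Recv, Err}
Req ∉ Sat(AG A[error U AF ((~error & full) | halt)]) = {Ack, Crit, Store, Grant, Wait, Done, Recv, Err}, so the formula does not hold at Req.

No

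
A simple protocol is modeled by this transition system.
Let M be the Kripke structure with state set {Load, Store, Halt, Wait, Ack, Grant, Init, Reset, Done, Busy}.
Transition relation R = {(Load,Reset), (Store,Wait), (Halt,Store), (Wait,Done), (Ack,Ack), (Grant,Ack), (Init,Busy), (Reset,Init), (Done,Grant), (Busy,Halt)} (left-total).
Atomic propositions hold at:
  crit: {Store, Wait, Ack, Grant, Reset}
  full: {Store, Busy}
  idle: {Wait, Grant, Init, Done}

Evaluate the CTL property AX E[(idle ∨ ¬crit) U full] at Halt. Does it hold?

Yes

Sat(¬crit) = {Load, Halt, Init, Done, Busy}
Sat(idle ∨ ¬crit) = {Load, Halt, Wait, Grant, Init, Done, Busy}
E[(idle ∨ ¬crit) U full]: least fixpoint, start Z0 = Sat(full) = {Store, Busy}, add states in Sat(idle ∨ ¬crit) with some successor in Z. Z1 = {Store, Halt, Init, Busy}; fixed.
Sat(E[(idle ∨ ¬crit) U full]) = {Store, Halt, Init, Busy}
Sat(AX E[(idle ∨ ¬crit) U full]) = {s : every successor in {Store, Halt, Init, Busy}} = {Halt, Init, Reset, Busy}
Halt ∈ Sat(AX E[(idle ∨ ¬crit) U full]) = {Halt, Init, Reset, Busy}, so the formula holds at Halt.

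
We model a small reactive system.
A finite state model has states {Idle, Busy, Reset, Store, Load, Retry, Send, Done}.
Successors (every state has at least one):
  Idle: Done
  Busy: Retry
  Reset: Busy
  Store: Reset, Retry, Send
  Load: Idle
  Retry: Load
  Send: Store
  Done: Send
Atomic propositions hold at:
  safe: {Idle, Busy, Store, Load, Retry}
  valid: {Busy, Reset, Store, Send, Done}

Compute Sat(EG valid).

{Store, Send, Done}

EG valid: greatest fixpoint, start Z0 = {Busy, Reset, Store, Send, Done}, keep only states in Sat with some successor in Z. Z1 = {Reset, Store, Send, Done}; Z2 = {Store, Send, Done}; fixed.
Sat(EG valid) = {Store, Send, Done}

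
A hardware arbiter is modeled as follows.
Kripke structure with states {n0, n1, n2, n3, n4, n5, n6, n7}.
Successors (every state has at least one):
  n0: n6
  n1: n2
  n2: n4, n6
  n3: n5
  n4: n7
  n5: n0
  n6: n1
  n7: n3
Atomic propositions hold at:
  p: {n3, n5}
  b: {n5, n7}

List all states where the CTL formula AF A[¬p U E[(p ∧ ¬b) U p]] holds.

Sat(¬p) = {n0, n1, n2, n4, n6, n7}
Sat(¬b) = {n0, n1, n2, n3, n4, n6}
Sat(p ∧ ¬b) = {n3}
E[(p ∧ ¬b) U p]: least fixpoint, start Z0 = Sat(p) = {n3, n5}, add states in Sat(p ∧ ¬b) with some successor in Z. Already a fixed point.
Sat(E[(p ∧ ¬b) U p]) = {n3, n5}
A[¬p U E[(p ∧ ¬b) U p]]: least fixpoint, start Z0 = Sat(E[(p ∧ ¬b) U p]) = {n3, n5}, add states in Sat(¬p) with every successor in Z. Z1 = {n3, n5, n7}; Z2 = {n3, n4, n5, n7}; fixed.
Sat(A[¬p U E[(p ∧ ¬b) U p]]) = {n3, n4, n5, n7}
AF A[¬p U E[(p ∧ ¬b) U p]]: least fixpoint, start Z0 = {n3, n4, n5, n7}, add states with every successor in Z. Already a fixed point.
Sat(AF A[¬p U E[(p ∧ ¬b) U p]]) = {n3, n4, n5, n7}

{n3, n4, n5, n7}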